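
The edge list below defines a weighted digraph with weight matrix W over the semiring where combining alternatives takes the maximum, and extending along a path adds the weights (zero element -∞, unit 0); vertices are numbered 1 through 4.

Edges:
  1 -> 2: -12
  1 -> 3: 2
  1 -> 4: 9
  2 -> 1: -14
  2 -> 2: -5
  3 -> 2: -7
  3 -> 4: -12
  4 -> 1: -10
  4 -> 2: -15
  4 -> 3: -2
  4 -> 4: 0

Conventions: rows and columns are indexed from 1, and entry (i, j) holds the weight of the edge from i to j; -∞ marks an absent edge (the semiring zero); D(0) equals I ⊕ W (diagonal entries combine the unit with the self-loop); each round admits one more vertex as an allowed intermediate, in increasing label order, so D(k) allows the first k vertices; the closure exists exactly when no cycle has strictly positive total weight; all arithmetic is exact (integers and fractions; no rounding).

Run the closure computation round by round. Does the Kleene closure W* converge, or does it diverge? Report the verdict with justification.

D(0):
  [0, -12, 2, 9]
  [-14, 0, -∞, -∞]
  [-∞, -7, 0, -12]
  [-10, -15, -2, 0]
D(1):
  [0, -12, 2, 9]
  [-14, 0, -12, -5]
  [-∞, -7, 0, -12]
  [-10, -15, -2, 0]
D(2):
  [0, -12, 2, 9]
  [-14, 0, -12, -5]
  [-21, -7, 0, -12]
  [-10, -15, -2, 0]
D(3):
  [0, -5, 2, 9]
  [-14, 0, -12, -5]
  [-21, -7, 0, -12]
  [-10, -9, -2, 0]
D(4):
  [0, 0, 7, 9]
  [-14, 0, -7, -5]
  [-21, -7, 0, -12]
  [-10, -9, -2, 0]
Key observation: every diagonal entry stays at the unit through all rounds, so no improving cycle exists.
Answer: CONVERGES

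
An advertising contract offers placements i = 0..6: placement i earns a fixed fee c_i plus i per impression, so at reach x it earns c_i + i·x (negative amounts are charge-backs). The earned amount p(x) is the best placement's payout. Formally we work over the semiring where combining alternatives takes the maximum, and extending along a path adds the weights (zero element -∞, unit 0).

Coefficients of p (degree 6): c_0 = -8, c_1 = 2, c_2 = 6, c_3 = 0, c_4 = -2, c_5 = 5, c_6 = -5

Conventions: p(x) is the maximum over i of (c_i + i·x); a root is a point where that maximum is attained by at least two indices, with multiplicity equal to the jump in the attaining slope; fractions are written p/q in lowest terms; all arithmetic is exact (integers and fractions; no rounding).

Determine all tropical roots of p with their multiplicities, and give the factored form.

hull edge (i=0, c=-8) to (i=1, c=2): slope 10, span 1
hull edge (i=1, c=2) to (i=2, c=6): slope 4, span 1
hull edge (i=2, c=6) to (i=5, c=5): slope -1/3, span 3
hull edge (i=5, c=5) to (i=6, c=-5): slope -10, span 1
Factored form: p(x) = -5 ⊗ (x ⊕ (-10)) ⊗ (x ⊕ (-4)) ⊗ (x ⊕ 1/3) ⊗ (x ⊕ 1/3) ⊗ (x ⊕ 1/3) ⊗ (x ⊕ 10)
Answer: roots = -10 (mult 1), -4 (mult 1), 1/3 (mult 3), 10 (mult 1)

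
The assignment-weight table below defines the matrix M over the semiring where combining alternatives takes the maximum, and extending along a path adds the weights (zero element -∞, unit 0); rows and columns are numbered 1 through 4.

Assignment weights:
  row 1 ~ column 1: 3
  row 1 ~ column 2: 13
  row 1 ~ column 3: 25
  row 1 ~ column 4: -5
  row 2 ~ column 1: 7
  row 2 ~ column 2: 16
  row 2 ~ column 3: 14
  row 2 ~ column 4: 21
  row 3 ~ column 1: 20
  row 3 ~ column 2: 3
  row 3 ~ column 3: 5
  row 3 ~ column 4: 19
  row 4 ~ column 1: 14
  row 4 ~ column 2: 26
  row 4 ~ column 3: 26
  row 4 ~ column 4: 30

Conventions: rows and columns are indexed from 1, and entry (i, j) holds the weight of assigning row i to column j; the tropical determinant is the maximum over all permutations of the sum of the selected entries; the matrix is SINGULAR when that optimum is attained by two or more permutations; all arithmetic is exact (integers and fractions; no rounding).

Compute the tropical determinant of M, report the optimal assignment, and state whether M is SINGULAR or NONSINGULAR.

σ = (1, 2, 3, 4): 3 + 16 + 5 + 30 = 54
σ = (1, 2, 4, 3): 3 + 16 + 19 + 26 = 64
σ = (1, 3, 2, 4): 3 + 14 + 3 + 30 = 50
σ = (1, 3, 4, 2): 3 + 14 + 19 + 26 = 62
σ = (1, 4, 2, 3): 3 + 21 + 3 + 26 = 53
σ = (1, 4, 3, 2): 3 + 21 + 5 + 26 = 55
σ = (2, 1, 3, 4): 13 + 7 + 5 + 30 = 55
σ = (2, 1, 4, 3): 13 + 7 + 19 + 26 = 65
σ = (2, 3, 1, 4): 13 + 14 + 20 + 30 = 77
σ = (2, 3, 4, 1): 13 + 14 + 19 + 14 = 60
σ = (2, 4, 1, 3): 13 + 21 + 20 + 26 = 80
σ = (2, 4, 3, 1): 13 + 21 + 5 + 14 = 53
σ = (3, 1, 2, 4): 25 + 7 + 3 + 30 = 65
σ = (3, 1, 4, 2): 25 + 7 + 19 + 26 = 77
σ = (3, 2, 1, 4): 25 + 16 + 20 + 30 = 91
σ = (3, 2, 4, 1): 25 + 16 + 19 + 14 = 74
σ = (3, 4, 1, 2): 25 + 21 + 20 + 26 = 92
σ = (3, 4, 2, 1): 25 + 21 + 3 + 14 = 63
σ = (4, 1, 2, 3): (-5) + 7 + 3 + 26 = 31
σ = (4, 1, 3, 2): (-5) + 7 + 5 + 26 = 33
σ = (4, 2, 1, 3): (-5) + 16 + 20 + 26 = 57
σ = (4, 2, 3, 1): (-5) + 16 + 5 + 14 = 30
σ = (4, 3, 1, 2): (-5) + 14 + 20 + 26 = 55
σ = (4, 3, 2, 1): (-5) + 14 + 3 + 14 = 26
Optimal value attained by: σ = (3, 4, 1, 2).
Answer: det⊕(M) = 92; verdict: NONSINGULAR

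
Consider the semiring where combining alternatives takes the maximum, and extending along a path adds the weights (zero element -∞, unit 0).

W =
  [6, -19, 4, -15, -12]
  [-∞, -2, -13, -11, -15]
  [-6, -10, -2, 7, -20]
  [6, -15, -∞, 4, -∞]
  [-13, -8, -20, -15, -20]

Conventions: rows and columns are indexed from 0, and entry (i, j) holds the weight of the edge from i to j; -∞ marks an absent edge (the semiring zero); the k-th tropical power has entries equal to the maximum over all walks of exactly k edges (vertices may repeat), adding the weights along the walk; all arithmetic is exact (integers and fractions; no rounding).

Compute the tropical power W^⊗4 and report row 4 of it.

W^⊗2:
  [12, -6, 10, 11, -6]
  [-5, -4, -15, -6, -17]
  [13, -8, -2, 11, -18]
  [12, -11, 10, 8, -6]
  [-7, -10, -9, -11, -23]
W^⊗3:
  [18, 0, 16, 17, 0]
  [1, -6, -1, -2, -17]
  [19, -4, 17, 15, 1]
  [18, 0, 16, 17, 0]
  [-1, -12, -3, -2, -19]
W^⊗4:
  [24, 6, 22, 23, 6]
  [7, -8, 5, 6, -11]
  [25, 7, 23, 24, 7]
  [24, 6, 22, 23, 6]
  [5, -13, 3, 4, -13]
Answer: row 4 of W^⊗4 = [5, -13, 3, 4, -13]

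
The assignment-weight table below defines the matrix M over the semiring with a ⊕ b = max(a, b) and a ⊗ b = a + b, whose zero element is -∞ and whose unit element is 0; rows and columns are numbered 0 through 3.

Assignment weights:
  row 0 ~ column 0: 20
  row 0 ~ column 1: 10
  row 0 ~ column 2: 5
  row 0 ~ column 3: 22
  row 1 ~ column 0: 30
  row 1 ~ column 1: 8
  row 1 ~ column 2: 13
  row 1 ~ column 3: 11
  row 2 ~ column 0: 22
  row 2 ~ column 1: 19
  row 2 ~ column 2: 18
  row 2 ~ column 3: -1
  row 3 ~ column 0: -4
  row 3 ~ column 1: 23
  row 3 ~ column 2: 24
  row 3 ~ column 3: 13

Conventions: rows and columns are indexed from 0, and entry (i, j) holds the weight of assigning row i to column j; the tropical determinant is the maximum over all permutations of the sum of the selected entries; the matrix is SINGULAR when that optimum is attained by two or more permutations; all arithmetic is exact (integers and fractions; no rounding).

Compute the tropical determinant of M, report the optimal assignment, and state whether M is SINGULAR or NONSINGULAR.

σ = (0, 1, 2, 3): 20 + 8 + 18 + 13 = 59
σ = (0, 1, 3, 2): 20 + 8 + (-1) + 24 = 51
σ = (0, 2, 1, 3): 20 + 13 + 19 + 13 = 65
σ = (0, 2, 3, 1): 20 + 13 + (-1) + 23 = 55
σ = (0, 3, 1, 2): 20 + 11 + 19 + 24 = 74
σ = (0, 3, 2, 1): 20 + 11 + 18 + 23 = 72
σ = (1, 0, 2, 3): 10 + 30 + 18 + 13 = 71
σ = (1, 0, 3, 2): 10 + 30 + (-1) + 24 = 63
σ = (1, 2, 0, 3): 10 + 13 + 22 + 13 = 58
σ = (1, 2, 3, 0): 10 + 13 + (-1) + (-4) = 18
σ = (1, 3, 0, 2): 10 + 11 + 22 + 24 = 67
σ = (1, 3, 2, 0): 10 + 11 + 18 + (-4) = 35
σ = (2, 0, 1, 3): 5 + 30 + 19 + 13 = 67
σ = (2, 0, 3, 1): 5 + 30 + (-1) + 23 = 57
σ = (2, 1, 0, 3): 5 + 8 + 22 + 13 = 48
σ = (2, 1, 3, 0): 5 + 8 + (-1) + (-4) = 8
σ = (2, 3, 0, 1): 5 + 11 + 22 + 23 = 61
σ = (2, 3, 1, 0): 5 + 11 + 19 + (-4) = 31
σ = (3, 0, 1, 2): 22 + 30 + 19 + 24 = 95
σ = (3, 0, 2, 1): 22 + 30 + 18 + 23 = 93
σ = (3, 1, 0, 2): 22 + 8 + 22 + 24 = 76
σ = (3, 1, 2, 0): 22 + 8 + 18 + (-4) = 44
σ = (3, 2, 0, 1): 22 + 13 + 22 + 23 = 80
σ = (3, 2, 1, 0): 22 + 13 + 19 + (-4) = 50
Optimal value attained by: σ = (3, 0, 1, 2).
Answer: det⊕(M) = 95; verdict: NONSINGULAR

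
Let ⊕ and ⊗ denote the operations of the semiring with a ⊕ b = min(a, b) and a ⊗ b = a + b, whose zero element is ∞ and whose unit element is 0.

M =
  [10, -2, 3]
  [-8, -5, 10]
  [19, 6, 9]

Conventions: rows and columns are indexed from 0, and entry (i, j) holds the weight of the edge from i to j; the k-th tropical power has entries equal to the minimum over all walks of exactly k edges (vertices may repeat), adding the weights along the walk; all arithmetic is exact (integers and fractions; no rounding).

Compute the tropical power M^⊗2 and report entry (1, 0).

M^⊗2:
  [-10, -7, 8]
  [-13, -10, -5]
  [-2, 1, 16]
Key observation: the optimum is the walk 1->1->0, with weight (-5) + (-8) = -13.
Optimal value attained by: walk 1->1->0.
Answer: (M^⊗2)[1][0] = -13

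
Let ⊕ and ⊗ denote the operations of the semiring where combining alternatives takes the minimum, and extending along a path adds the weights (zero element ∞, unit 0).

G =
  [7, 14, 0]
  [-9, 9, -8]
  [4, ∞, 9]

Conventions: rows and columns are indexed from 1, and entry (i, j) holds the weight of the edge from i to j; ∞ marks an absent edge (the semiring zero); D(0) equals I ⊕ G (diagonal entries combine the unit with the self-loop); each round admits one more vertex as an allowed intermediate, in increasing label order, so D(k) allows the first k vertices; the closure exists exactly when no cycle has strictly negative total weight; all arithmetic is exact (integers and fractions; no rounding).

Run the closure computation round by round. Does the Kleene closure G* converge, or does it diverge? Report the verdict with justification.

D(0):
  [0, 14, 0]
  [-9, 0, -8]
  [4, ∞, 0]
D(1):
  [0, 14, 0]
  [-9, 0, -9]
  [4, 18, 0]
D(2):
  [0, 14, 0]
  [-9, 0, -9]
  [4, 18, 0]
D(3):
  [0, 14, 0]
  [-9, 0, -9]
  [4, 18, 0]
Key observation: every diagonal entry stays at the unit through all rounds, so no improving cycle exists.
Answer: CONVERGES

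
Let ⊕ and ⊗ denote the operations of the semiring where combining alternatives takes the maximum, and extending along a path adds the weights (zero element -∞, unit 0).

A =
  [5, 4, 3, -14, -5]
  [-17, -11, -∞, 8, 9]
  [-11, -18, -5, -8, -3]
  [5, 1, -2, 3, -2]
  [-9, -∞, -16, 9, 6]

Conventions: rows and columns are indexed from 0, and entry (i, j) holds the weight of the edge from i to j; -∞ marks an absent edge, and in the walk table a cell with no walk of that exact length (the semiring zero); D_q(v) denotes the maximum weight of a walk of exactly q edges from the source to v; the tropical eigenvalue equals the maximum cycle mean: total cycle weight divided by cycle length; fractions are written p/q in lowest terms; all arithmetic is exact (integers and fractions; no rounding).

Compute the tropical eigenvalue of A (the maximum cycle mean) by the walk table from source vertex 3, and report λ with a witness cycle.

q=0: [-∞, -∞, -∞, 0, -∞]
q=1: [5, 1, -2, 3, -2]
q=2: [10, 9, 8, 9, 10]
q=3: [15, 14, 13, 19, 18]
q=4: [24, 20, 18, 27, 24]
q=5: [32, 28, 27, 33, 30]
Optimal cycle mean attained by: cycle 0->1->4->3->0, total 4 + 9 + 9 + 5, length 4.
Answer: λ = 27/4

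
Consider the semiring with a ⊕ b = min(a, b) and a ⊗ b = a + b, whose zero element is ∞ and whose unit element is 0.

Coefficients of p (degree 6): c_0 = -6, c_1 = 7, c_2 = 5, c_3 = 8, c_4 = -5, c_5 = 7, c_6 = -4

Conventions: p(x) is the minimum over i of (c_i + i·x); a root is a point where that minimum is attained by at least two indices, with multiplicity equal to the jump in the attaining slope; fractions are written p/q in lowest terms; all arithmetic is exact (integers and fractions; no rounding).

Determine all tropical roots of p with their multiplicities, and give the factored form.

hull edge (i=0, c=-6) to (i=4, c=-5): slope 1/4, span 4
hull edge (i=4, c=-5) to (i=6, c=-4): slope 1/2, span 2
Factored form: p(x) = -4 ⊗ (x ⊕ (-1/2)) ⊗ (x ⊕ (-1/2)) ⊗ (x ⊕ (-1/4)) ⊗ (x ⊕ (-1/4)) ⊗ (x ⊕ (-1/4)) ⊗ (x ⊕ (-1/4))
Answer: roots = -1/2 (mult 2), -1/4 (mult 4)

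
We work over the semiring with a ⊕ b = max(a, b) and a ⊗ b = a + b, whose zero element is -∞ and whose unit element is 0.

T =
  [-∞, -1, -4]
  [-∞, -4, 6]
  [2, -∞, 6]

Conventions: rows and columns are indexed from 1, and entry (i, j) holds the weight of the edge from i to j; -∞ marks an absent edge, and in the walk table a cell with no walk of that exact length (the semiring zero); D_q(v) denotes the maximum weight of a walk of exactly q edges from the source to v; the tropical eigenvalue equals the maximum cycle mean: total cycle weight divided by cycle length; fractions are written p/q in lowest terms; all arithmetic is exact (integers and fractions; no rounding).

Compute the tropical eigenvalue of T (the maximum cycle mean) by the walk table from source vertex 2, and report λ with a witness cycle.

q=0: [-∞, 0, -∞]
q=1: [-∞, -4, 6]
q=2: [8, -8, 12]
q=3: [14, 7, 18]
Optimal cycle mean attained by: cycle 3->3, total 6, length 1.
Answer: λ = 6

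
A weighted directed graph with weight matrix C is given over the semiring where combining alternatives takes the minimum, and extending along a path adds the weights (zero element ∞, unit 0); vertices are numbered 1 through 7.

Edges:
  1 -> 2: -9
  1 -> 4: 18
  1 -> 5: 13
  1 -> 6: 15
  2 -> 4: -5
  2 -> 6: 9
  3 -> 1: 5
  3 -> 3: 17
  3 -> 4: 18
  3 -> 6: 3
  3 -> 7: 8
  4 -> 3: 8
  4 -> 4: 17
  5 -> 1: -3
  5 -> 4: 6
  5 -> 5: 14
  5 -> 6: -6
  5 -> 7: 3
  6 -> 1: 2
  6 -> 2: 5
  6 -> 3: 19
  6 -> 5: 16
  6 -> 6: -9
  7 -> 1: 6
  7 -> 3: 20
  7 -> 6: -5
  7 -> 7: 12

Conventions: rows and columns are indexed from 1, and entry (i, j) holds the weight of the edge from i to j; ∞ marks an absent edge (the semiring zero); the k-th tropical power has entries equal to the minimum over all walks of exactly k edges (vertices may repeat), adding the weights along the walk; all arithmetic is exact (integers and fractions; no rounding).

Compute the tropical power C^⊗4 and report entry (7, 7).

C^⊗2:
  [10, 20, 26, -14, 27, 0, 16]
  [11, 14, 3, 12, 25, 0, ∞]
  [5, -4, 22, 23, 18, -6, 20]
  [13, ∞, 25, 26, ∞, 11, 16]
  [-4, -12, 13, 15, 10, -15, 15]
  [-7, -7, 10, 0, 7, -18, 19]
  [-3, -3, 14, 24, 11, -14, 24]
C^⊗3:
  [2, 1, -6, 3, 16, -9, 28]
  [2, 2, 19, 9, 16, -9, 11]
  [-4, -4, 13, -9, 10, -15, 21]
  [13, 4, 30, 31, 26, 2, 28]
  [-13, -13, 4, -17, 1, -24, 13]
  [-16, -16, 1, -12, -2, -27, 10]
  [-12, -12, 5, -8, 2, -23, 14]
C^⊗4:
  [-7, -7, 10, -4, 7, -18, 2]
  [-7, -7, 10, -3, 7, -18, 19]
  [-13, -13, -1, -9, 1, -24, 13]
  [4, 4, 21, -1, 18, -7, 29]
  [-22, -22, -9, -18, -8, -33, 4]
  [-25, -25, -8, -21, -11, -36, 1]
  [-21, -21, -4, -17, -7, -32, 5]
Key observation: the optimum is the walk 7->6->6->5->7, with weight (-5) + (-9) + 16 + 3 = 5.
Optimal value attained by: walk 7->6->6->5->7.
Answer: (C^⊗4)[7][7] = 5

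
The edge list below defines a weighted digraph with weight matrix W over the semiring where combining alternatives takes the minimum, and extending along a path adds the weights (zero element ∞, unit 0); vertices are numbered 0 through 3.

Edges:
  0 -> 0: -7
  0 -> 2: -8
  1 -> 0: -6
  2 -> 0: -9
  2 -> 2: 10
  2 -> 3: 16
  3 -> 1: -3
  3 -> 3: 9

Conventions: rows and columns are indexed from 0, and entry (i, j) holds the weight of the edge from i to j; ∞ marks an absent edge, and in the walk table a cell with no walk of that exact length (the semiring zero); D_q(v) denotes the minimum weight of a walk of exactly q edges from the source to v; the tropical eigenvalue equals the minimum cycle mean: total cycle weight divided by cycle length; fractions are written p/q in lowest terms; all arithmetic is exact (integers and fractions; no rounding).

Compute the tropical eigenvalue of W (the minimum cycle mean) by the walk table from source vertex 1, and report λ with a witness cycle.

q=0: [∞, 0, ∞, ∞]
q=1: [-6, ∞, ∞, ∞]
q=2: [-13, ∞, -14, ∞]
q=3: [-23, ∞, -21, 2]
q=4: [-30, -1, -31, -5]
Optimal cycle mean attained by: cycle 0->2->0, total (-8) + (-9), length 2.
Answer: λ = -17/2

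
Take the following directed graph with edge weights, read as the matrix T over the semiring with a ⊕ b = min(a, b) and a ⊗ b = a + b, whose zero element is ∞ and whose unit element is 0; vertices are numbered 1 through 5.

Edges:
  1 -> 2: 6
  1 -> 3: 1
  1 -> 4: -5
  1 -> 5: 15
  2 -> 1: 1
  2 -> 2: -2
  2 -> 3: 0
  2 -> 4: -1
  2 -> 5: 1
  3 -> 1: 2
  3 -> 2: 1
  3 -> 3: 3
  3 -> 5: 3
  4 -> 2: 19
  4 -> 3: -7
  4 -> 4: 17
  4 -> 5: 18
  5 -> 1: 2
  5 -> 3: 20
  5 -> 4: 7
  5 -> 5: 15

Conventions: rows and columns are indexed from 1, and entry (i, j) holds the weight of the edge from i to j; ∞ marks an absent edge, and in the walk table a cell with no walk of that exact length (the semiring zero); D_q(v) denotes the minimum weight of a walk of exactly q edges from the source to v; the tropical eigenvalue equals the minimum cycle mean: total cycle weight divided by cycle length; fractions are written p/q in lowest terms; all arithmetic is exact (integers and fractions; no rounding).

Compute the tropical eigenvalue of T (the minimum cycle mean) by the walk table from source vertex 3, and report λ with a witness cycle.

q=0: [∞, ∞, 0, ∞, ∞]
q=1: [2, 1, 3, ∞, 3]
q=2: [2, -1, 1, -3, 2]
q=3: [0, -3, -10, -3, 0]
q=4: [-8, -9, -10, -5, -7]
q=5: [-8, -11, -12, -13, -8]
Optimal cycle mean attained by: cycle 1->4->3->1, total (-5) + (-7) + 2, length 3.
Answer: λ = -10/3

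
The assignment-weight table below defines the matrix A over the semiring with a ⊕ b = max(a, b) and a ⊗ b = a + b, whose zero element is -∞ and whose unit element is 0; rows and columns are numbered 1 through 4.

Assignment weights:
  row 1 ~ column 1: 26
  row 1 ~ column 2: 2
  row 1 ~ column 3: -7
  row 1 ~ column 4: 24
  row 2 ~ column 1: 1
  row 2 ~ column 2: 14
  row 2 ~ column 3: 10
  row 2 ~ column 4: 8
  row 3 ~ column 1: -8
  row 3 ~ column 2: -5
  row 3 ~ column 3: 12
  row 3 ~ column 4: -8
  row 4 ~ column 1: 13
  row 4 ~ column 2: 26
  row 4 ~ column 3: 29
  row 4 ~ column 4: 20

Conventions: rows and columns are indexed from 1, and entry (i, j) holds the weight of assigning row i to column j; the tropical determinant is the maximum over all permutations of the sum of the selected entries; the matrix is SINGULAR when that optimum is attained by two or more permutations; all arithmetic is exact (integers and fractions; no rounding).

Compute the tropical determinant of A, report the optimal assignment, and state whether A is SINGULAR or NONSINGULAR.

σ = (1, 2, 3, 4): 26 + 14 + 12 + 20 = 72
σ = (1, 2, 4, 3): 26 + 14 + (-8) + 29 = 61
σ = (1, 3, 2, 4): 26 + 10 + (-5) + 20 = 51
σ = (1, 3, 4, 2): 26 + 10 + (-8) + 26 = 54
σ = (1, 4, 2, 3): 26 + 8 + (-5) + 29 = 58
σ = (1, 4, 3, 2): 26 + 8 + 12 + 26 = 72
σ = (2, 1, 3, 4): 2 + 1 + 12 + 20 = 35
σ = (2, 1, 4, 3): 2 + 1 + (-8) + 29 = 24
σ = (2, 3, 1, 4): 2 + 10 + (-8) + 20 = 24
σ = (2, 3, 4, 1): 2 + 10 + (-8) + 13 = 17
σ = (2, 4, 1, 3): 2 + 8 + (-8) + 29 = 31
σ = (2, 4, 3, 1): 2 + 8 + 12 + 13 = 35
σ = (3, 1, 2, 4): (-7) + 1 + (-5) + 20 = 9
σ = (3, 1, 4, 2): (-7) + 1 + (-8) + 26 = 12
σ = (3, 2, 1, 4): (-7) + 14 + (-8) + 20 = 19
σ = (3, 2, 4, 1): (-7) + 14 + (-8) + 13 = 12
σ = (3, 4, 1, 2): (-7) + 8 + (-8) + 26 = 19
σ = (3, 4, 2, 1): (-7) + 8 + (-5) + 13 = 9
σ = (4, 1, 2, 3): 24 + 1 + (-5) + 29 = 49
σ = (4, 1, 3, 2): 24 + 1 + 12 + 26 = 63
σ = (4, 2, 1, 3): 24 + 14 + (-8) + 29 = 59
σ = (4, 2, 3, 1): 24 + 14 + 12 + 13 = 63
σ = (4, 3, 1, 2): 24 + 10 + (-8) + 26 = 52
σ = (4, 3, 2, 1): 24 + 10 + (-5) + 13 = 42
Optimal value attained by: σ = (1, 2, 3, 4).
Answer: det⊕(A) = 72; verdict: SINGULAR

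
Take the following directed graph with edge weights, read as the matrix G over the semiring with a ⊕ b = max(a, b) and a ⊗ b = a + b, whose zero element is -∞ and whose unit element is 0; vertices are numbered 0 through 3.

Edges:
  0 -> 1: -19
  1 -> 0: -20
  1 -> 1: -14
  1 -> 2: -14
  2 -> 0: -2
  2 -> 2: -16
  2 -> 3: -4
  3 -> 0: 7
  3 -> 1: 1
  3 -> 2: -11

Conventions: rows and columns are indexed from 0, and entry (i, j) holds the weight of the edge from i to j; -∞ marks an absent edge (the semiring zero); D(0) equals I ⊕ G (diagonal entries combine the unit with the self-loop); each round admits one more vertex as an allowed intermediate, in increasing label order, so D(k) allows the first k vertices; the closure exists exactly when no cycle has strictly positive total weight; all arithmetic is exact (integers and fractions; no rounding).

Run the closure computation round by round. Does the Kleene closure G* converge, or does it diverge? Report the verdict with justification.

D(0):
  [0, -19, -∞, -∞]
  [-20, 0, -14, -∞]
  [-2, -∞, 0, -4]
  [7, 1, -11, 0]
D(1):
  [0, -19, -∞, -∞]
  [-20, 0, -14, -∞]
  [-2, -21, 0, -4]
  [7, 1, -11, 0]
D(2):
  [0, -19, -33, -∞]
  [-20, 0, -14, -∞]
  [-2, -21, 0, -4]
  [7, 1, -11, 0]
D(3):
  [0, -19, -33, -37]
  [-16, 0, -14, -18]
  [-2, -21, 0, -4]
  [7, 1, -11, 0]
D(4):
  [0, -19, -33, -37]
  [-11, 0, -14, -18]
  [3, -3, 0, -4]
  [7, 1, -11, 0]
Key observation: every diagonal entry stays at the unit through all rounds, so no improving cycle exists.
Answer: CONVERGES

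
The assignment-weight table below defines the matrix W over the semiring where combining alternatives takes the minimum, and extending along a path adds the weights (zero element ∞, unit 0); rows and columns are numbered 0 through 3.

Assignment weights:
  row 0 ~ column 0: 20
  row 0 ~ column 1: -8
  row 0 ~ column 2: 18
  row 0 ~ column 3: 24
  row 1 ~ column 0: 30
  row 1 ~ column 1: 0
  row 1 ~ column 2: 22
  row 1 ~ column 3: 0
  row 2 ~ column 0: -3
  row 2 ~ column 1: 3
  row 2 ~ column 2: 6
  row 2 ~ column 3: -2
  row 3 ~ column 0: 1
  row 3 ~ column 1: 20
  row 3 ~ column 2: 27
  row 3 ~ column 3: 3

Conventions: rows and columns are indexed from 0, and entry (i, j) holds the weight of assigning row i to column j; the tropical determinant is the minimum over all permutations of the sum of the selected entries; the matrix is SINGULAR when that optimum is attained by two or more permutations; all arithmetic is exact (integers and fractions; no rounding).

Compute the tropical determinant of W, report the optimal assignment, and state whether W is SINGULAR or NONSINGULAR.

σ = (0, 1, 2, 3): 20 + 0 + 6 + 3 = 29
σ = (0, 1, 3, 2): 20 + 0 + (-2) + 27 = 45
σ = (0, 2, 1, 3): 20 + 22 + 3 + 3 = 48
σ = (0, 2, 3, 1): 20 + 22 + (-2) + 20 = 60
σ = (0, 3, 1, 2): 20 + 0 + 3 + 27 = 50
σ = (0, 3, 2, 1): 20 + 0 + 6 + 20 = 46
σ = (1, 0, 2, 3): (-8) + 30 + 6 + 3 = 31
σ = (1, 0, 3, 2): (-8) + 30 + (-2) + 27 = 47
σ = (1, 2, 0, 3): (-8) + 22 + (-3) + 3 = 14
σ = (1, 2, 3, 0): (-8) + 22 + (-2) + 1 = 13
σ = (1, 3, 0, 2): (-8) + 0 + (-3) + 27 = 16
σ = (1, 3, 2, 0): (-8) + 0 + 6 + 1 = -1
σ = (2, 0, 1, 3): 18 + 30 + 3 + 3 = 54
σ = (2, 0, 3, 1): 18 + 30 + (-2) + 20 = 66
σ = (2, 1, 0, 3): 18 + 0 + (-3) + 3 = 18
σ = (2, 1, 3, 0): 18 + 0 + (-2) + 1 = 17
σ = (2, 3, 0, 1): 18 + 0 + (-3) + 20 = 35
σ = (2, 3, 1, 0): 18 + 0 + 3 + 1 = 22
σ = (3, 0, 1, 2): 24 + 30 + 3 + 27 = 84
σ = (3, 0, 2, 1): 24 + 30 + 6 + 20 = 80
σ = (3, 1, 0, 2): 24 + 0 + (-3) + 27 = 48
σ = (3, 1, 2, 0): 24 + 0 + 6 + 1 = 31
σ = (3, 2, 0, 1): 24 + 22 + (-3) + 20 = 63
σ = (3, 2, 1, 0): 24 + 22 + 3 + 1 = 50
Optimal value attained by: σ = (1, 3, 2, 0).
Answer: det⊕(W) = -1; verdict: NONSINGULAR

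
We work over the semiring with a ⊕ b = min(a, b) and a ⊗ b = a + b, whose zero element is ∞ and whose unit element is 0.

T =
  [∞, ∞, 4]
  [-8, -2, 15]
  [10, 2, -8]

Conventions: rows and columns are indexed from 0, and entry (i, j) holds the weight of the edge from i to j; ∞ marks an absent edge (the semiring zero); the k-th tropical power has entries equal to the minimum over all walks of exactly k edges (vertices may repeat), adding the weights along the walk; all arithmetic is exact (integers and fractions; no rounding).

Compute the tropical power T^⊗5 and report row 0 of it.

T^⊗2:
  [14, 6, -4]
  [-10, -4, -4]
  [-6, -6, -16]
T^⊗3:
  [-2, -2, -12]
  [-12, -6, -12]
  [-14, -14, -24]
T^⊗4:
  [-10, -10, -20]
  [-14, -10, -20]
  [-22, -22, -32]
T^⊗5:
  [-18, -18, -28]
  [-18, -18, -28]
  [-30, -30, -40]
Answer: row 0 of T^⊗5 = [-18, -18, -28]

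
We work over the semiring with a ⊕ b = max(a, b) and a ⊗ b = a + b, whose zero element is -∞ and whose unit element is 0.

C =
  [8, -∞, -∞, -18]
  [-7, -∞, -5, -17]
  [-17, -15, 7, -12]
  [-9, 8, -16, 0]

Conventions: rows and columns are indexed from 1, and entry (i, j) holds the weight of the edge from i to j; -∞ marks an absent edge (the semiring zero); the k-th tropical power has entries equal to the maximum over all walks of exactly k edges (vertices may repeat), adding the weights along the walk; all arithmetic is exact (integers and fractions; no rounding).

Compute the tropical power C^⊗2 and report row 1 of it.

C^⊗2:
  [16, -10, -34, -10]
  [1, -9, 2, -17]
  [-9, -4, 14, -5]
  [1, 8, 3, 0]
Answer: row 1 of C^⊗2 = [16, -10, -34, -10]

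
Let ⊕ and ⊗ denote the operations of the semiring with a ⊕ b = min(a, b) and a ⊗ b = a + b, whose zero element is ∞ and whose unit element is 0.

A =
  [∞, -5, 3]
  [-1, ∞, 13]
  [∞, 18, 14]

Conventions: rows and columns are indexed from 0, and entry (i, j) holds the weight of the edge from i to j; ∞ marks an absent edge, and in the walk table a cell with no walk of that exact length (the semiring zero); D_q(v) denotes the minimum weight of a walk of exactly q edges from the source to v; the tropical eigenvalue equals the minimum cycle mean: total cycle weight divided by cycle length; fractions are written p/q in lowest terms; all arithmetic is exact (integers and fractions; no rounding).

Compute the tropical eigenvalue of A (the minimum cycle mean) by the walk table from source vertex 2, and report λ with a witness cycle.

q=0: [∞, ∞, 0]
q=1: [∞, 18, 14]
q=2: [17, 32, 28]
q=3: [31, 12, 20]
Optimal cycle mean attained by: cycle 0->1->0, total (-5) + (-1), length 2.
Answer: λ = -3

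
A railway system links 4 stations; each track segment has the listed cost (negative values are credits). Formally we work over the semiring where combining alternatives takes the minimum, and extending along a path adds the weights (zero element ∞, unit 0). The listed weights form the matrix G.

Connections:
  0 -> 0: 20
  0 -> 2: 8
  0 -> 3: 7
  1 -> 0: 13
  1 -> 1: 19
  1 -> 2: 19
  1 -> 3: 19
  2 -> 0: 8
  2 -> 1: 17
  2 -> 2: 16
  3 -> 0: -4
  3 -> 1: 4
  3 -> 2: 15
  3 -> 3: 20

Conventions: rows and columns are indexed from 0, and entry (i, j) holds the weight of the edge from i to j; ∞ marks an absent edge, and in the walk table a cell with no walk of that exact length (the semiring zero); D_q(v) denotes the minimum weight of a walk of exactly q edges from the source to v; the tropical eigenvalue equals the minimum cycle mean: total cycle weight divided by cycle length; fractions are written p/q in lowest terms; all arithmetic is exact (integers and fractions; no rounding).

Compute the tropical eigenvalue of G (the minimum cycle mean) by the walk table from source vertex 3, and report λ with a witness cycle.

q=0: [∞, ∞, ∞, 0]
q=1: [-4, 4, 15, 20]
q=2: [16, 23, 4, 3]
q=3: [-1, 7, 18, 23]
q=4: [19, 26, 7, 6]
Optimal cycle mean attained by: cycle 0->3->0, total 7 + (-4), length 2.
Answer: λ = 3/2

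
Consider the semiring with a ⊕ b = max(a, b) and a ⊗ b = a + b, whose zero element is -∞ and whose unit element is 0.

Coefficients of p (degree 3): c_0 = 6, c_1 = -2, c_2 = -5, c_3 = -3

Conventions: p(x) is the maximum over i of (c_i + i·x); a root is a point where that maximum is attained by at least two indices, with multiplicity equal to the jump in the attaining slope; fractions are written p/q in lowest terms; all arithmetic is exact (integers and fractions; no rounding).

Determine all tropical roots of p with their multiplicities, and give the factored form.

hull edge (i=0, c=6) to (i=3, c=-3): slope -3, span 3
Factored form: p(x) = -3 ⊗ (x ⊕ 3) ⊗ (x ⊕ 3) ⊗ (x ⊕ 3)
Answer: roots = 3 (mult 3)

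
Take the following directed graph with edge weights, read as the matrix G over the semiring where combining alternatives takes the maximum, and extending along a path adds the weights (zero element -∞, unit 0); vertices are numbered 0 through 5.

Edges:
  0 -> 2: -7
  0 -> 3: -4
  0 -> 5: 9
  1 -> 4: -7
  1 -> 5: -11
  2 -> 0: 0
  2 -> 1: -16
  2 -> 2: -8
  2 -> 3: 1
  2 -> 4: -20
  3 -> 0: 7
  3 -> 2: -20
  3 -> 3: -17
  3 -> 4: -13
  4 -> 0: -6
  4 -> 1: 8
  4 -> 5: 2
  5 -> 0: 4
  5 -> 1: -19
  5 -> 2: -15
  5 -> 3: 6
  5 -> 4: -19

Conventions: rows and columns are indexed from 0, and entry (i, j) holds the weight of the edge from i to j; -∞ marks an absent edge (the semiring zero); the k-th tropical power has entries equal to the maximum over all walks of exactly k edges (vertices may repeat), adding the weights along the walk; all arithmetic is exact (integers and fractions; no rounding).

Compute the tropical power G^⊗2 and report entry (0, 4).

G^⊗2:
  [13, -10, -6, 15, -10, -∞]
  [-7, 1, -26, -5, -30, -5]
  [8, -12, -7, -4, -12, 9]
  [-10, -5, 0, 3, -30, 16]
  [6, -17, -13, 8, 1, 3]
  [13, -11, -3, 0, -7, 13]
Key observation: the optimum is the walk 0->5->4, with weight 9 + (-19) = -10.
Optimal value attained by: walk 0->5->4.
Answer: (G^⊗2)[0][4] = -10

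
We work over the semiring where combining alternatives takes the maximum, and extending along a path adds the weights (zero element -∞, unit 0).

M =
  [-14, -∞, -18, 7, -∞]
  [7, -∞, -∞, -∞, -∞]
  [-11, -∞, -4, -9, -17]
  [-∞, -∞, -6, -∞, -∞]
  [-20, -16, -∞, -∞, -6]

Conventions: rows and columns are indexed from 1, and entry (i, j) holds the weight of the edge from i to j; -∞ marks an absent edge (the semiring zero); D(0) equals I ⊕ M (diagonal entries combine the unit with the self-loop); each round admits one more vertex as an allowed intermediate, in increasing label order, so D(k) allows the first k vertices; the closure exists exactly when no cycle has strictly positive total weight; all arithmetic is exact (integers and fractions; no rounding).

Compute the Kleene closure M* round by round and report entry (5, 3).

D(0):
  [0, -∞, -18, 7, -∞]
  [7, 0, -∞, -∞, -∞]
  [-11, -∞, 0, -9, -17]
  [-∞, -∞, -6, 0, -∞]
  [-20, -16, -∞, -∞, 0]
D(1):
  [0, -∞, -18, 7, -∞]
  [7, 0, -11, 14, -∞]
  [-11, -∞, 0, -4, -17]
  [-∞, -∞, -6, 0, -∞]
  [-20, -16, -38, -13, 0]
D(2):
  [0, -∞, -18, 7, -∞]
  [7, 0, -11, 14, -∞]
  [-11, -∞, 0, -4, -17]
  [-∞, -∞, -6, 0, -∞]
  [-9, -16, -27, -2, 0]
D(3):
  [0, -∞, -18, 7, -35]
  [7, 0, -11, 14, -28]
  [-11, -∞, 0, -4, -17]
  [-17, -∞, -6, 0, -23]
  [-9, -16, -27, -2, 0]
D(4):
  [0, -∞, 1, 7, -16]
  [7, 0, 8, 14, -9]
  [-11, -∞, 0, -4, -17]
  [-17, -∞, -6, 0, -23]
  [-9, -16, -8, -2, 0]
D(5):
  [0, -32, 1, 7, -16]
  [7, 0, 8, 14, -9]
  [-11, -33, 0, -4, -17]
  [-17, -39, -6, 0, -23]
  [-9, -16, -8, -2, 0]
Answer: M*[5][3] = -8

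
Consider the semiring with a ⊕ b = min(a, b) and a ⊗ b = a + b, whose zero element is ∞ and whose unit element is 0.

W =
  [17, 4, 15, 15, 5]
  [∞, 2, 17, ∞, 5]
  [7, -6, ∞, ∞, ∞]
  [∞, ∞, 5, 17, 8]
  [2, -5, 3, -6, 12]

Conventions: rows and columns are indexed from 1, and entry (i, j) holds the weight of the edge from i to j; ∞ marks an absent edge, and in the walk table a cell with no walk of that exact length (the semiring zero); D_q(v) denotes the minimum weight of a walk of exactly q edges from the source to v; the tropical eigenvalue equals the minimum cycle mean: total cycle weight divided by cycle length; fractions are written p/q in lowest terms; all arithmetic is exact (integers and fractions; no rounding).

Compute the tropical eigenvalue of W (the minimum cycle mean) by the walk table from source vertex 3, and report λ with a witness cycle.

q=0: [∞, ∞, 0, ∞, ∞]
q=1: [7, -6, ∞, ∞, ∞]
q=2: [24, -4, 11, 22, -1]
q=3: [1, -6, 2, -7, 1]
q=4: [3, -4, -2, -5, -1]
q=5: [1, -8, 0, -7, 1]
Optimal cycle mean attained by: cycle 2->5->4->3->2, total 5 + (-6) + 5 + (-6), length 4.
Answer: λ = -1/2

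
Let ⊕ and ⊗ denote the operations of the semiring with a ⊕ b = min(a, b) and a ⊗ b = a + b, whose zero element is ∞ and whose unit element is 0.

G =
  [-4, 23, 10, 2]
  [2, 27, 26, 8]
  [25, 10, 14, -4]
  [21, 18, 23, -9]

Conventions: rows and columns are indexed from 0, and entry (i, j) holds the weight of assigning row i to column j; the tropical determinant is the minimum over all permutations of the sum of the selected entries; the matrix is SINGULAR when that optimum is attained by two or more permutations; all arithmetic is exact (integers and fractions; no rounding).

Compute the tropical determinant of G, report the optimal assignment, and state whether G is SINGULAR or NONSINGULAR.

σ = (0, 1, 2, 3): (-4) + 27 + 14 + (-9) = 28
σ = (0, 1, 3, 2): (-4) + 27 + (-4) + 23 = 42
σ = (0, 2, 1, 3): (-4) + 26 + 10 + (-9) = 23
σ = (0, 2, 3, 1): (-4) + 26 + (-4) + 18 = 36
σ = (0, 3, 1, 2): (-4) + 8 + 10 + 23 = 37
σ = (0, 3, 2, 1): (-4) + 8 + 14 + 18 = 36
σ = (1, 0, 2, 3): 23 + 2 + 14 + (-9) = 30
σ = (1, 0, 3, 2): 23 + 2 + (-4) + 23 = 44
σ = (1, 2, 0, 3): 23 + 26 + 25 + (-9) = 65
σ = (1, 2, 3, 0): 23 + 26 + (-4) + 21 = 66
σ = (1, 3, 0, 2): 23 + 8 + 25 + 23 = 79
σ = (1, 3, 2, 0): 23 + 8 + 14 + 21 = 66
σ = (2, 0, 1, 3): 10 + 2 + 10 + (-9) = 13
σ = (2, 0, 3, 1): 10 + 2 + (-4) + 18 = 26
σ = (2, 1, 0, 3): 10 + 27 + 25 + (-9) = 53
σ = (2, 1, 3, 0): 10 + 27 + (-4) + 21 = 54
σ = (2, 3, 0, 1): 10 + 8 + 25 + 18 = 61
σ = (2, 3, 1, 0): 10 + 8 + 10 + 21 = 49
σ = (3, 0, 1, 2): 2 + 2 + 10 + 23 = 37
σ = (3, 0, 2, 1): 2 + 2 + 14 + 18 = 36
σ = (3, 1, 0, 2): 2 + 27 + 25 + 23 = 77
σ = (3, 1, 2, 0): 2 + 27 + 14 + 21 = 64
σ = (3, 2, 0, 1): 2 + 26 + 25 + 18 = 71
σ = (3, 2, 1, 0): 2 + 26 + 10 + 21 = 59
Optimal value attained by: σ = (2, 0, 1, 3).
Answer: det⊕(G) = 13; verdict: NONSINGULAR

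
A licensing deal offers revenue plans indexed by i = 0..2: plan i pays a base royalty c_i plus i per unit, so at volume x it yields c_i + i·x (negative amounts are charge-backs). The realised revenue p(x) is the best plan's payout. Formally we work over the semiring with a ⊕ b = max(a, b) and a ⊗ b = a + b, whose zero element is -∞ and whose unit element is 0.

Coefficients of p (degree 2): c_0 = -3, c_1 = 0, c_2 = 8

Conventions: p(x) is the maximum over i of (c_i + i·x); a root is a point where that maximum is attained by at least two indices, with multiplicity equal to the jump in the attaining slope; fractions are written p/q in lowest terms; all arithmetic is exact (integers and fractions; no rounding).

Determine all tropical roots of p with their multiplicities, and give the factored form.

hull edge (i=0, c=-3) to (i=2, c=8): slope 11/2, span 2
Factored form: p(x) = 8 ⊗ (x ⊕ (-11/2)) ⊗ (x ⊕ (-11/2))
Answer: roots = -11/2 (mult 2)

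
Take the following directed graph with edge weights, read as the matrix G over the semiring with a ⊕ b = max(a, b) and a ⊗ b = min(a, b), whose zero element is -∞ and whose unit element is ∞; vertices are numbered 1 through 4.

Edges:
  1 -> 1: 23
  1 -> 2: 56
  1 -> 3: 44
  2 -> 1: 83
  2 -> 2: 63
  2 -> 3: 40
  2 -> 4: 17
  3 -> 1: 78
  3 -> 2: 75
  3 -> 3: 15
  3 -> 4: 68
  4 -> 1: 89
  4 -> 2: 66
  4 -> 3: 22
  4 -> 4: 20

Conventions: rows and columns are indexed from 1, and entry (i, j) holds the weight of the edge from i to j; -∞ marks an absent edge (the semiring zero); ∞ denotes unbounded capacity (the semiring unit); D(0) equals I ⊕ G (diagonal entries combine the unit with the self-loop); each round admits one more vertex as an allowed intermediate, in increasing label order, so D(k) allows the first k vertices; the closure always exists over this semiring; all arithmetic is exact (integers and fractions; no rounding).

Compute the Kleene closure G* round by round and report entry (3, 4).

D(0):
  [∞, 56, 44, -∞]
  [83, ∞, 40, 17]
  [78, 75, ∞, 68]
  [89, 66, 22, ∞]
D(1):
  [∞, 56, 44, -∞]
  [83, ∞, 44, 17]
  [78, 75, ∞, 68]
  [89, 66, 44, ∞]
D(2):
  [∞, 56, 44, 17]
  [83, ∞, 44, 17]
  [78, 75, ∞, 68]
  [89, 66, 44, ∞]
D(3):
  [∞, 56, 44, 44]
  [83, ∞, 44, 44]
  [78, 75, ∞, 68]
  [89, 66, 44, ∞]
D(4):
  [∞, 56, 44, 44]
  [83, ∞, 44, 44]
  [78, 75, ∞, 68]
  [89, 66, 44, ∞]
Answer: G*[3][4] = 68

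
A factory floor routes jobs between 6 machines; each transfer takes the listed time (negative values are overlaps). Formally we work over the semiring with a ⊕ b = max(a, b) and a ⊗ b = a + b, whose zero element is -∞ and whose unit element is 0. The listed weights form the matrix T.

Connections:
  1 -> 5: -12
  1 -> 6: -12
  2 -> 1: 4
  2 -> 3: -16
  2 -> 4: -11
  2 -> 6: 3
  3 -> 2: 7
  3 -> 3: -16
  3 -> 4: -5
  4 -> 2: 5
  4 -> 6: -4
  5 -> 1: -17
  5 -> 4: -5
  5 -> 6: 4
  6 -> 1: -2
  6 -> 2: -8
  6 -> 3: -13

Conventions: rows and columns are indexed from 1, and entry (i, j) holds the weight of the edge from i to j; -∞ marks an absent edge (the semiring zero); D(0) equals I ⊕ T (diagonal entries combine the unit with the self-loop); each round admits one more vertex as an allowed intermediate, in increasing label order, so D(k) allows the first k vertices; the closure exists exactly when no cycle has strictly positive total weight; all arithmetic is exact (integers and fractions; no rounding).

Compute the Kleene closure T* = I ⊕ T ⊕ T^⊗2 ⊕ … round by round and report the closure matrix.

D(0):
  [0, -∞, -∞, -∞, -12, -12]
  [4, 0, -16, -11, -∞, 3]
  [-∞, 7, 0, -5, -∞, -∞]
  [-∞, 5, -∞, 0, -∞, -4]
  [-17, -∞, -∞, -5, 0, 4]
  [-2, -8, -13, -∞, -∞, 0]
D(1):
  [0, -∞, -∞, -∞, -12, -12]
  [4, 0, -16, -11, -8, 3]
  [-∞, 7, 0, -5, -∞, -∞]
  [-∞, 5, -∞, 0, -∞, -4]
  [-17, -∞, -∞, -5, 0, 4]
  [-2, -8, -13, -∞, -14, 0]
D(2):
  [0, -∞, -∞, -∞, -12, -12]
  [4, 0, -16, -11, -8, 3]
  [11, 7, 0, -4, -1, 10]
  [9, 5, -11, 0, -3, 8]
  [-17, -∞, -∞, -5, 0, 4]
  [-2, -8, -13, -19, -14, 0]
D(3):
  [0, -∞, -∞, -∞, -12, -12]
  [4, 0, -16, -11, -8, 3]
  [11, 7, 0, -4, -1, 10]
  [9, 5, -11, 0, -3, 8]
  [-17, -∞, -∞, -5, 0, 4]
  [-2, -6, -13, -17, -14, 0]
D(4):
  [0, -∞, -∞, -∞, -12, -12]
  [4, 0, -16, -11, -8, 3]
  [11, 7, 0, -4, -1, 10]
  [9, 5, -11, 0, -3, 8]
  [4, 0, -16, -5, 0, 4]
  [-2, -6, -13, -17, -14, 0]
D(5):
  [0, -12, -28, -17, -12, -8]
  [4, 0, -16, -11, -8, 3]
  [11, 7, 0, -4, -1, 10]
  [9, 5, -11, 0, -3, 8]
  [4, 0, -16, -5, 0, 4]
  [-2, -6, -13, -17, -14, 0]
D(6):
  [0, -12, -21, -17, -12, -8]
  [4, 0, -10, -11, -8, 3]
  [11, 7, 0, -4, -1, 10]
  [9, 5, -5, 0, -3, 8]
  [4, 0, -9, -5, 0, 4]
  [-2, -6, -13, -17, -14, 0]
Answer: T* = [[0, -12, -21, -17, -12, -8], [4, 0, -10, -11, -8, 3], [11, 7, 0, -4, -1, 10], [9, 5, -5, 0, -3, 8], [4, 0, -9, -5, 0, 4], [-2, -6, -13, -17, -14, 0]]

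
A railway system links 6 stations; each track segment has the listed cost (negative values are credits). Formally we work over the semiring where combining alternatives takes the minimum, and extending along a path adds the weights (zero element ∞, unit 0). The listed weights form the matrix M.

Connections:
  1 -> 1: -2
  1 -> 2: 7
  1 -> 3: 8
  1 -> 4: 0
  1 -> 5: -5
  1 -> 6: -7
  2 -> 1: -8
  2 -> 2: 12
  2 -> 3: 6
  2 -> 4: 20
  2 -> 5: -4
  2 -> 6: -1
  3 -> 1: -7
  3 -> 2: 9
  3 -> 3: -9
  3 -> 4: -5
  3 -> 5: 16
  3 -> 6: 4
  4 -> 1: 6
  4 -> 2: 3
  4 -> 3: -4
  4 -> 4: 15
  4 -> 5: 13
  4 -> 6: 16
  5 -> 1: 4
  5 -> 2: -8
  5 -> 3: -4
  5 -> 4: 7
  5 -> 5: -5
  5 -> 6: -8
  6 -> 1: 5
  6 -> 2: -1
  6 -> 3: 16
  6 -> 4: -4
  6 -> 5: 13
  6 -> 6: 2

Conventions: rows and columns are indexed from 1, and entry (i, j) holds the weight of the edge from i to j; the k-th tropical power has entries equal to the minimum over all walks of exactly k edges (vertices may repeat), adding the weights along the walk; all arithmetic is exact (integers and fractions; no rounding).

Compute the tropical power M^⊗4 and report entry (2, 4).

M^⊗2:
  [-4, -13, -9, -11, -10, -13]
  [-10, -12, -8, -8, -13, -15]
  [-16, -2, -18, -14, -12, -14]
  [-11, 5, -13, -9, -1, -1]
  [-16, -13, -13, -12, -12, -13]
  [-9, -1, -8, -2, -5, -2]
M^⊗3:
  [-21, -18, -18, -17, -17, -18]
  [-20, -21, -17, -19, -18, -21]
  [-25, -20, -27, -23, -21, -23]
  [-20, -9, -22, -18, -16, -18]
  [-21, -20, -22, -18, -21, -23]
  [-15, -13, -17, -13, -14, -16]
M^⊗4:
  [-26, -25, -27, -23, -26, -28]
  [-29, -26, -26, -25, -25, -27]
  [-34, -29, -36, -32, -30, -32]
  [-29, -24, -31, -27, -25, -27]
  [-29, -29, -31, -27, -26, -29]
  [-24, -22, -26, -22, -20, -22]
Key observation: the optimum is the walk 2->1->5->6->4, with weight (-8) + (-5) + (-8) + (-4) = -25.
Optimal value attained by: walk 2->1->5->6->4.
Answer: (M^⊗4)[2][4] = -25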